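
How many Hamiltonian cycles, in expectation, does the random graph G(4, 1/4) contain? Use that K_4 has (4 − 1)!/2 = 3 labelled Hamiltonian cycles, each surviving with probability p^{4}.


K_4 has (4 − 1)!/2 = 3 labelled Hamiltonian cycles.
For each such Hamiltonian cycle H, let X_H = 1 if all 4 edges of H are present in G. Then P[X_H = 1] = p^{4} = (1/4)^{4} = 1/256.
Summing the indicators: E[X] = Σ_H E[X_H] = 3 · p^{4} = 3 · 1/256 = 3/256.
Numerically: E[X] ≈ 0.01172.

E[X] = 3 · (1/4)^{4} = 3/256 ≈ 0.01172.


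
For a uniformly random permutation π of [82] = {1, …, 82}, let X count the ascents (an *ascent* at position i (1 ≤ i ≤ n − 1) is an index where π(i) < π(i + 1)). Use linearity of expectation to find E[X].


Write X = Σ X_I over i = 1, …, 81, with X_I the indicator of one ascent.
There are 81 indicators.
For each fixed i, the pair (π(i), π(i+1)) is a uniformly random ordered pair of distinct values from {1, …, 82}; by symmetry P[π(i) < π(i+1)] = 1/2.
By linearity: E[X] = 81 · (1/2) = (82 − 1) · (1/2) = 81/2 ≈ 40.5000.

E[X] = 81/2 = 40.5000.


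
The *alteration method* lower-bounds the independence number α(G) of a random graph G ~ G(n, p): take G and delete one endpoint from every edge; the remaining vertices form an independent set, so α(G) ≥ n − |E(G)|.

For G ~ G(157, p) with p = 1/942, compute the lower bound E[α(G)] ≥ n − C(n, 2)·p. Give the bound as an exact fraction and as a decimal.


E[|E(G)|] = C(157, 2)·p = 12246 · (1/942) = 13.
E[α(G)] ≥ n − E[|E(G)|] = 157 − 13 = 144.
Numerically: ≈ 144.0000.
(This is only a lower bound; the true E[α(G)] may be larger.)

E[α(G)] ≥ 144 ≈ 144.0000.


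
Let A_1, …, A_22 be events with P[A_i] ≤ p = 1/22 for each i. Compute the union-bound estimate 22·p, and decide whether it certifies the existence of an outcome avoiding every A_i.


Union bound: P[∪_{i=1}^{22} A_i] ≤ Σ_i P[A_i] ≤ 22·p = 22·(1/22) = 1.
Numerically: 1 ≈ 1.0000.
Is 1 < 1? NO.
Since the bound 1 is ≥ 1, the union bound is uninformative here; it does NOT by itself certify existence.

22·p = 1 ≈ 1.0000; existence NOT certified by the union bound.


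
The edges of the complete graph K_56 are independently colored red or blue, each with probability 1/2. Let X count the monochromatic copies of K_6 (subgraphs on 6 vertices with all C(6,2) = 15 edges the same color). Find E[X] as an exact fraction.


Let X = Σ_S X_S over the C(56, 6) = 32468436 subsets S of size 6, where X_S = 1 if the K_6 on S is monochromatic.
For a fixed S, the K_6 on S has C(6, 2) = 15 edges. P[all 15 edges red] = (1/2)^15, and likewise for blue, so P[monochromatic] = 2·(1/2)^15 = 2^{1 − 15} = 1/16384.
By linearity of expectation: E[X] = C(56, 6) · 2^{1 − 15} = 32468436 · 1/16384 = 8117109/4096.
Numerically: E[X] ≈ 1981.7161.

E[X] = C(56,6)·2^(1−C(6,2)) = 8117109/4096 ≈ 1981.7161.


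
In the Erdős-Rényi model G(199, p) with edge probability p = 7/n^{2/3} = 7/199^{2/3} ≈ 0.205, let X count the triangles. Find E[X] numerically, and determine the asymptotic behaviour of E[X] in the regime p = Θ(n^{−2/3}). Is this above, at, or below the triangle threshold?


Number of potential triangles: C(199, 3) = 1293699.
Each occurs with probability p³ ≈ (0.205)³ ≈ 8.66140e-03.
By linearity: E[X] = C(199, 3)·p³ ≈ 1293699 · 8.66140e-03 ≈ 11205.241.
Since α = 2/3 < 1, p = c/n^{2/3} ≫ 1/n is above the triangle threshold p ~ 1/n. Asymptotically E[X] ~ (c³/6)·n^{3(1−α)} = (7³/6)·n^{1} → ∞; triangles are abundant w.h.p.

E[X] ≈ 11205.241; in regime p = Θ(1/n^{2/3}) E[X] diverges (above the triangle threshold p ~ 1/n).


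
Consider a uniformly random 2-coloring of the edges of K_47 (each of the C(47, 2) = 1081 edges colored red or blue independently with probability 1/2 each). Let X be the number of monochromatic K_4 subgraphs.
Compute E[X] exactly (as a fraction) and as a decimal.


Let X = Σ_S X_S over the C(47, 4) = 178365 subsets S of size 4, where X_S = 1 if the K_4 on S is monochromatic.
For a fixed S, the K_4 on S has C(4, 2) = 6 edges. P[all 6 edges red] = (1/2)^6, and likewise for blue, so P[monochromatic] = 2·(1/2)^6 = 2^{1 − 6} = 1/32.
By linearity: E[X] = C(47, 4) · 2^{1 − 6} = 178365 · 1/32 = 178365/32.
Numerically: E[X] ≈ 5573.90625.

E[X] = C(47,4)·2^(1−C(4,2)) = 178365/32 ≈ 5573.90625.


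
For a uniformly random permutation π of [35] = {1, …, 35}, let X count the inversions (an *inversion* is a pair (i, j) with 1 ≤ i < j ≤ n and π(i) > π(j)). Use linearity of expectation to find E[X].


Write X = Σ X_I over the C(35, 2) = 595 pairs i < j, with X_I the indicator of one inversion.
There are 595 indicators.
For each fixed pair i < j, the values π(i) and π(j) are two distinct elements of {1, …, 35} in uniformly random order; by symmetry P[π(i) > π(j)] = 1/2.
By linearity: E[X] = 595 · (1/2) = C(35, 2) · (1/2) = 595/2 = 595/2 ≈ 297.5000.

E[X] = 595/2 = 297.5000.


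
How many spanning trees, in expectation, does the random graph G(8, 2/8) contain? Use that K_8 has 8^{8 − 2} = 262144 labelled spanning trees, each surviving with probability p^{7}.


K_8 has 8^{8 − 2} = 262144 labelled spanning trees.
For each such spanning tree H, let X_H = 1 if all 7 edges of H are present in G. Then P[X_H = 1] = p^{7} = (1/4)^{7} = 1/16384.
Summing the indicators: E[X] = Σ_H E[X_H] = 262144 · p^{7} = 262144 · 1/16384 = 16.
Numerically: E[X] ≈ 16.

E[X] = 262144 · (1/4)^{7} = 16 ≈ 16.


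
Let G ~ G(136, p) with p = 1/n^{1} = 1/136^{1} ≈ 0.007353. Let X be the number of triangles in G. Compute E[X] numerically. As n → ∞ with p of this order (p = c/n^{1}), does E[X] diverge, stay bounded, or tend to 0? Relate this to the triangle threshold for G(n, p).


Number of potential triangles: C(136, 3) = 410040.
Each occurs with probability p³ ≈ (0.007353)³ ≈ 3.975422e-07.
By linearity: E[X] = C(136, 3)·p³ ≈ 410040 · 3.975422e-07 ≈ 0.1630.
Here α = 1, so p = 1/n is exactly at the triangle threshold p ~ 1/n. Asymptotically E[X] → c³/6 = 1³/6 = 1/6 ≈ 0.1667, a bounded constant. In this regime the triangle count is asymptotically Poisson(c³/6).

E[X] ≈ 0.1630; in regime p = Θ(1/n^{1}) E[X] stays bounded (at the triangle threshold p ~ 1/n).


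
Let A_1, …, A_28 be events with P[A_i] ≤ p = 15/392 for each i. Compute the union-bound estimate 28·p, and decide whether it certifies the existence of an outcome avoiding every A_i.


Union bound: P[∪_{i=1}^{28} A_i] ≤ Σ_i P[A_i] ≤ 28·p = 28·(15/392) = 15/14.
Numerically: 15/14 ≈ 1.071429.
Is 15/14 < 1? NO.
Since the bound 15/14 is ≥ 1, the union bound is uninformative here; it does NOT by itself certify existence.

28·p = 15/14 ≈ 1.071429; existence NOT certified by the union bound.


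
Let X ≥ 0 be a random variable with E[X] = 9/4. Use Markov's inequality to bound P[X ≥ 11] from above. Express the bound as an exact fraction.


μ = E[X] = 9/4, a = 11.
Markov: P[X ≥ 11] ≤ μ/a = (9/4)/11 = 9/44.
Numerically: ≈ 0.204545.
(Since a = 11 > μ = 2.250000, the bound 9/44 is < 1 and informative.)

P[X ≥ 11] ≤ 9/44 ≈ 0.204545.


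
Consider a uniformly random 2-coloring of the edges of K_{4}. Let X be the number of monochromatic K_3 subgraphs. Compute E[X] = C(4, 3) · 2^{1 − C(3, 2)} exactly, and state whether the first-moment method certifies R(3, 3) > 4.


E[X] = C(4, 3) · 2^{1 − 3} = 4 · 2^{−2} = 4/4.
As a reduced fraction: E[X] = 1 ≈ 1.000.
Is E[X] < 1? NO.
Since E[X] ≥ 1, the first-moment bound is inconclusive at n = 4; it does NOT by itself certify R(3, 3) > 4.

E[X] = 1 ≈ 1.000; E[X] ≥ 1; first-moment method inconclusive here.


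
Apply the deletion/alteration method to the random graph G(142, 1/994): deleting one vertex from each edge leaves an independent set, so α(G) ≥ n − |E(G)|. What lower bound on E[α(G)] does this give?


E[|E(G)|] = C(142, 2)·p = 10011 · (1/994) = 141/14.
E[α(G)] ≥ n − E[|E(G)|] = 142 − 141/14 = 1847/14.
Numerically: ≈ 131.9286.
(This is only a lower bound; the true E[α(G)] may be larger.)

E[α(G)] ≥ 1847/14 ≈ 131.9286.


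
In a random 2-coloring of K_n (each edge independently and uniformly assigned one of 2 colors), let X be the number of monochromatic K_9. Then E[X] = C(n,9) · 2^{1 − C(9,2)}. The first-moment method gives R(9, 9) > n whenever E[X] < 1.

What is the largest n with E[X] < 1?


We need C(n, 9) · 2^{1 − 36} < 1, i.e. C(n, 9) < 2^{36 − 1} = 34359738368.
Check values of n near the boundary:
  n = 62: C(62, 9) = 20286591270; 20286591270 < 34359738368? YES
  n = 63: C(63, 9) = 23667689815; 23667689815 < 34359738368? YES
  n = 64: C(64, 9) = 27540584512; 27540584512 < 34359738368? YES
  n = 65: C(65, 9) = 31966749880; 31966749880 < 34359738368? YES
  n = 66: C(66, 9) = 37014131440; 37014131440 < 34359738368? NO
  n = 67: C(67, 9) = 42757703560; 42757703560 < 34359738368? NO
The largest n with C(n, 9) < 34359738368 is n = 65 (where E[X] = 3995843735/4294967296 ≈ 0.930). Hence R(9, 9) > 65, i.e. R(9, 9) ≥ 66.

Largest n = 65; hence R(9, 9) > 65.


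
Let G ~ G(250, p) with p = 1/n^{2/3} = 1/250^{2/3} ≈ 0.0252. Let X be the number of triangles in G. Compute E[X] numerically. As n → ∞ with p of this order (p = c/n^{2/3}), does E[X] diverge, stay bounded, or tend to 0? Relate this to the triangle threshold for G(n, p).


Number of potential triangles: C(250, 3) = 2573000.
Each occurs with probability p³ ≈ (0.0252)³ ≈ 1.600000e-05.
By linearity: E[X] = C(250, 3)·p³ ≈ 2573000 · 1.600000e-05 ≈ 41.1680.
Since α = 2/3 < 1, p = c/n^{2/3} ≫ 1/n is above the triangle threshold p ~ 1/n. Asymptotically E[X] ~ (c³/6)·n^{3(1−α)} = (1³/6)·n^{1} → ∞; triangles are abundant w.h.p.

E[X] ≈ 41.1680; in regime p = Θ(1/n^{2/3}) E[X] diverges (above the triangle threshold p ~ 1/n).


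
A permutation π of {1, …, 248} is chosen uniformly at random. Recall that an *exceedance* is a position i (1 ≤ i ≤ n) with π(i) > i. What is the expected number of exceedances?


Write X = Σ_{i=1}^{248} X_i, where X_i = 1_{π(i) > i}.
For each fixed i, π(i) is uniform over {1, …, 248} (marginal of a uniform permutation), so P[π(i) > i] = (n − i)/n. Summing: Σ_{i=1}^{248} (n − i)/n = (0 + 1 + … + 247)/248 = 248(248 − 1)/(2·248) = (248 − 1)/2.
Hence E[X] = Σ_{i=1}^{248} (248 − i)/248 = 247/2 ≈ 123.500000.

E[X] = 247/2 = 123.500000.


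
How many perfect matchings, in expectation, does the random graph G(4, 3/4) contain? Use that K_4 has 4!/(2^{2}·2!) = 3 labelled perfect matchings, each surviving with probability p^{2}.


K_4 has 4!/(2^{2}·2!) = 3 labelled perfect matchings.
For each such perfect matching H, let X_H = 1 if all 2 edges of H are present in G. Then P[X_H = 1] = p^{2} = (3/4)^{2} = 9/16.
Summing the indicators: E[X] = Σ_H E[X_H] = 3 · p^{2} = 3 · 9/16 = 27/16.
Numerically: E[X] ≈ 1.6875.

E[X] = 3 · (3/4)^{2} = 27/16 ≈ 1.6875.


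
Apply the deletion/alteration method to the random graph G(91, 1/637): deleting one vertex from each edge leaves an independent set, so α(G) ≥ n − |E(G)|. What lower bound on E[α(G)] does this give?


E[|E(G)|] = C(91, 2)·p = 4095 · (1/637) = 45/7.
E[α(G)] ≥ n − E[|E(G)|] = 91 − 45/7 = 592/7.
Numerically: ≈ 84.5714.
(This is only a lower bound; the true E[α(G)] may be larger.)

E[α(G)] ≥ 592/7 ≈ 84.5714.


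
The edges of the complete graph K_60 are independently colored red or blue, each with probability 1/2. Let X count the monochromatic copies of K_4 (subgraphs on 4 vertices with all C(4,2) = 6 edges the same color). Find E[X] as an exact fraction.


Let X = Σ_S X_S over the C(60, 4) = 487635 subsets S of size 4, where X_S = 1 if the K_4 on S is monochromatic.
For a fixed S, the K_4 on S has C(4, 2) = 6 edges. P[all 6 edges red] = (1/2)^6, and likewise for blue, so P[monochromatic] = 2·(1/2)^6 = 2^{1 − 6} = 1/32.
By linearity: E[X] = C(60, 4) · 2^{1 − 6} = 487635 · 1/32 = 487635/32.
Numerically: E[X] ≈ 15238.594.

E[X] = C(60,4)·2^(1−C(4,2)) = 487635/32 ≈ 15238.594.


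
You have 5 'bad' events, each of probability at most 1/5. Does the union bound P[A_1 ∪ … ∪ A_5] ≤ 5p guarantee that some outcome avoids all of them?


Union bound: P[∪_{i=1}^{5} A_i] ≤ Σ_i P[A_i] ≤ 5·p = 5·(1/5) = 1.
Numerically: 1 ≈ 1.0000000.
Is 1 < 1? NO.
Since the bound 1 is ≥ 1, the union bound is uninformative here; it does NOT by itself certify existence.

5·p = 1 ≈ 1.0000000; existence NOT certified by the union bound.


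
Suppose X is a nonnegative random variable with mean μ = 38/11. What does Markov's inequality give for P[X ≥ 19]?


μ = E[X] = 38/11, a = 19.
Markov: P[X ≥ 19] ≤ μ/a = (38/11)/19 = 2/11.
Numerically: ≈ 0.1818.
(Since a = 19 > μ = 3.4545, the bound 2/11 is < 1 and informative.)

P[X ≥ 19] ≤ 2/11 ≈ 0.1818.


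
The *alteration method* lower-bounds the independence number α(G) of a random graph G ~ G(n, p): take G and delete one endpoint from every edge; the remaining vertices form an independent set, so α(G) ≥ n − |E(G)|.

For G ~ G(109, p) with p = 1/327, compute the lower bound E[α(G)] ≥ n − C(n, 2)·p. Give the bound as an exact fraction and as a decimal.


E[|E(G)|] = C(109, 2)·p = 5886 · (1/327) = 18.
E[α(G)] ≥ n − E[|E(G)|] = 109 − 18 = 91.
Numerically: ≈ 91.000.
(This is only a lower bound; the true E[α(G)] may be larger.)

E[α(G)] ≥ 91 ≈ 91.000.


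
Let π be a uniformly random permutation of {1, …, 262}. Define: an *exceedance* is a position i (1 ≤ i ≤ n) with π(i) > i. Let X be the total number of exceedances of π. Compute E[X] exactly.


Write X = Σ_{i=1}^{262} X_i, where X_i = 1_{π(i) > i}.
For each fixed i, π(i) is uniform over {1, …, 262} (marginal of a uniform permutation), so P[π(i) > i] = (n − i)/n. Summing: Σ_{i=1}^{262} (n − i)/n = (0 + 1 + … + 261)/262 = 262(262 − 1)/(2·262) = (262 − 1)/2.
Hence E[X] = Σ_{i=1}^{262} (262 − i)/262 = 261/2 ≈ 130.500000.

E[X] = 261/2 = 130.500000.


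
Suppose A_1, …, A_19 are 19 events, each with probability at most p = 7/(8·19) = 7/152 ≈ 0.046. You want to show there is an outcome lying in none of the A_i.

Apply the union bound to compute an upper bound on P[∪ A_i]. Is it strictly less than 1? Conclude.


Union bound: P[∪_{i=1}^{19} A_i] ≤ Σ_i P[A_i] ≤ 19·p = 19·(7/152) = 7/8.
Numerically: 7/8 ≈ 0.875.
Is 7/8 < 1? YES.
Since P[∪ A_i] ≤ 7/8 < 1, the complement has P[∩ A_i^c] ≥ 1 − 7/8 = 1/8 > 0, so some outcome avoids every A_i.

19·p = 7/8 ≈ 0.875; existence CERTIFIED by the union bound.


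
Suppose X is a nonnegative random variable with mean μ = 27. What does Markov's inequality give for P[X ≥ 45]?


μ = E[X] = 27, a = 45.
Markov: P[X ≥ 45] ≤ μ/a = (27)/45 = 3/5.
Numerically: ≈ 0.60000.
(Since a = 45 > μ = 27.00000, the bound 3/5 is < 1 and informative.)

P[X ≥ 45] ≤ 3/5 ≈ 0.60000.


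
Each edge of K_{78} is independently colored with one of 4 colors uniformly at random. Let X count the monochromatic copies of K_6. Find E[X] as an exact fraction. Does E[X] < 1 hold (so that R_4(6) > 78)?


E[X] = C(78, 6) · 4^{1 − 15} = 256851595 · 4^{−14} = 256851595/268435456.
As a reduced fraction: E[X] = 256851595/268435456 ≈ 0.957.
Is E[X] < 1? YES.
Since E[X] < 1, there exists a 4-coloring of K_{78} with no monochromatic K_6; hence R_4(6) > 78.

E[X] = 256851595/268435456 ≈ 0.957; E[X] < 1, so R_4(6) > 78.


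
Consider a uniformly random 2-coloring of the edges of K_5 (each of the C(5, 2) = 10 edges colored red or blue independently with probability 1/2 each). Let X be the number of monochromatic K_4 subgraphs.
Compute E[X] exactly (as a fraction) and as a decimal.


Let X = Σ_S X_S over the C(5, 4) = 5 subsets S of size 4, where X_S = 1 if the K_4 on S is monochromatic.
For a fixed S, the K_4 on S has C(4, 2) = 6 edges. P[all 6 edges red] = (1/2)^6, and likewise for blue, so P[monochromatic] = 2·(1/2)^6 = 2^{1 − 6} = 1/32.
By linearity of expectation: E[X] = C(5, 4) · 2^{1 − 6} = 5 · 1/32 = 5/32.
Numerically: E[X] ≈ 0.1562.

E[X] = C(5,4)·2^(1−C(4,2)) = 5/32 ≈ 0.1562.


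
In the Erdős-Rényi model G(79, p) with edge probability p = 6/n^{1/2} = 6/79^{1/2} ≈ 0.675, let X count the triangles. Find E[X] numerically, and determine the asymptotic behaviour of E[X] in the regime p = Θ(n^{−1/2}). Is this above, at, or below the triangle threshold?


Number of potential triangles: C(79, 3) = 79079.
Each occurs with probability p³ ≈ (0.675)³ ≈ 3.07619e-01.
By linearity: E[X] = C(79, 3)·p³ ≈ 79079 · 3.07619e-01 ≈ 24326.201.
Since α = 1/2 < 1, p = c/n^{1/2} ≫ 1/n is above the triangle threshold p ~ 1/n. Asymptotically E[X] ~ (c³/6)·n^{3(1−α)} = (6³/6)·n^{1.5} → ∞; triangles are abundant w.h.p.

E[X] ≈ 24326.201; in regime p = Θ(1/n^{1/2}) E[X] diverges (above the triangle threshold p ~ 1/n).


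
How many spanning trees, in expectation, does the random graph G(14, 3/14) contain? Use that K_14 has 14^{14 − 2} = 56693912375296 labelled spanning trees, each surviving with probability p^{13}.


K_14 has 14^{14 − 2} = 56693912375296 labelled spanning trees.
For each such spanning tree H, let X_H = 1 if all 13 edges of H are present in G. Then P[X_H = 1] = p^{13} = (3/14)^{13} = 1594323/793714773254144.
By linearity of expectation: E[X] = Σ_H E[X_H] = 56693912375296 · p^{13} = 56693912375296 · 1594323/793714773254144 = 1594323/14.
Numerically: E[X] ≈ 1.14e+05.

E[X] = 56693912375296 · (3/14)^{13} = 1594323/14 ≈ 1.14e+05.


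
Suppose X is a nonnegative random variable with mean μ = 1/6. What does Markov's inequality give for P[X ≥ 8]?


μ = E[X] = 1/6, a = 8.
Markov: P[X ≥ 8] ≤ μ/a = (1/6)/8 = 1/48.
Numerically: ≈ 0.020833.
(Since a = 8 > μ = 0.166667, the bound 1/48 is < 1 and informative.)

P[X ≥ 8] ≤ 1/48 ≈ 0.020833.


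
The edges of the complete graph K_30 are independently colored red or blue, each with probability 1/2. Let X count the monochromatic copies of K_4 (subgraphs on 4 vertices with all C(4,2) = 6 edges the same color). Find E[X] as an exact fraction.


Let X = Σ_S X_S over the C(30, 4) = 27405 subsets S of size 4, where X_S = 1 if the K_4 on S is monochromatic.
For a fixed S, the K_4 on S has C(4, 2) = 6 edges. P[all 6 edges red] = (1/2)^6, and likewise for blue, so P[monochromatic] = 2·(1/2)^6 = 2^{1 − 6} = 1/32.
Summing: E[X] = C(30, 4) · 2^{1 − 6} = 27405 · 1/32 = 27405/32.
Numerically: E[X] ≈ 856.40625.

E[X] = C(30,4)·2^(1−C(4,2)) = 27405/32 ≈ 856.40625.


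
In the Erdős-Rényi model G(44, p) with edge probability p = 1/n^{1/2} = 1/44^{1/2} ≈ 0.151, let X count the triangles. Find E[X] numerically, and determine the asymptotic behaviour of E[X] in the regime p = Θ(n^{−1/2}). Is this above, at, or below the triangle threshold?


Number of potential triangles: C(44, 3) = 13244.
Each occurs with probability p³ ≈ (0.151)³ ≈ 3.42627e-03.
By linearity: E[X] = C(44, 3)·p³ ≈ 13244 · 3.42627e-03 ≈ 45.377.
Since α = 1/2 < 1, p = c/n^{1/2} ≫ 1/n is above the triangle threshold p ~ 1/n. Asymptotically E[X] ~ (c³/6)·n^{3(1−α)} = (1³/6)·n^{1.5} → ∞; triangles are abundant w.h.p.

E[X] ≈ 45.377; in regime p = Θ(1/n^{1/2}) E[X] diverges (above the triangle threshold p ~ 1/n).


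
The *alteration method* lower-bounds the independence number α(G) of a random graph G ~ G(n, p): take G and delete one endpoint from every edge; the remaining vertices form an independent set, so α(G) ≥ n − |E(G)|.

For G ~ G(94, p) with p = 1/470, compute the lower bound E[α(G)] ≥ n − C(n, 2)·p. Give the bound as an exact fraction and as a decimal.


E[|E(G)|] = C(94, 2)·p = 4371 · (1/470) = 93/10.
E[α(G)] ≥ n − E[|E(G)|] = 94 − 93/10 = 847/10.
Numerically: ≈ 84.7000.
(This is only a lower bound; the true E[α(G)] may be larger.)

E[α(G)] ≥ 847/10 ≈ 84.7000.


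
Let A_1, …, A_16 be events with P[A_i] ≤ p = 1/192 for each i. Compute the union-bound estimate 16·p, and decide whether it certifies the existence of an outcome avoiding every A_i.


Union bound: P[∪_{i=1}^{16} A_i] ≤ Σ_i P[A_i] ≤ 16·p = 16·(1/192) = 1/12.
Numerically: 1/12 ≈ 0.083333.
Is 1/12 < 1? YES.
Since P[∪ A_i] ≤ 1/12 < 1, the complement has P[∩ A_i^c] ≥ 1 − 1/12 = 11/12 > 0, so some outcome avoids every A_i.

16·p = 1/12 ≈ 0.083333; existence CERTIFIED by the union bound.


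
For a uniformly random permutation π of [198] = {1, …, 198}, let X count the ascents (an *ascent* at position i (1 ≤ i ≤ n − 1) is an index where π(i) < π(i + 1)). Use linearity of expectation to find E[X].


Write X = Σ X_I over i = 1, …, 197, with X_I the indicator of one ascent.
There are 197 indicators.
For each fixed i, the pair (π(i), π(i+1)) is a uniformly random ordered pair of distinct values from {1, …, 198}; by symmetry P[π(i) < π(i+1)] = 1/2.
By linearity: E[X] = 197 · (1/2) = (198 − 1) · (1/2) = 197/2 ≈ 98.50000.

E[X] = 197/2 = 98.50000.


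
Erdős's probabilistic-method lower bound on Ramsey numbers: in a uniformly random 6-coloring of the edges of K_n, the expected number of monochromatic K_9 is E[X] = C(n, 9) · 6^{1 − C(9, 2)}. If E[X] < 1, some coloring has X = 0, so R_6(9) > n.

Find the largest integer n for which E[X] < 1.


We need C(n, 9) · 6^{1 − 36} < 1, i.e. C(n, 9) < 6^{36 − 1} = 1719070799748422591028658176.
Check values of n near the boundary:
  n = 4407: C(4407, 9) = 1713856532599459170657070050; 1713856532599459170657070050 < 1719070799748422591028658176? YES
  n = 4408: C(4408, 9) = 1717362945146264156457459600; 1717362945146264156457459600 < 1719070799748422591028658176? YES
  n = 4409: C(4409, 9) = 1720875732988608787686577131; 1720875732988608787686577131 < 1719070799748422591028658176? NO
The largest n with C(n, 9) < 1719070799748422591028658176 is n = 4408 (where E[X] = 35778394690547169926197075/35813974994758803979763712 ≈ 0.9990). Hence R_6(9) > 4408, i.e. R_6(9) ≥ 4409.

Largest n = 4408; hence R_6(9) > 4408.


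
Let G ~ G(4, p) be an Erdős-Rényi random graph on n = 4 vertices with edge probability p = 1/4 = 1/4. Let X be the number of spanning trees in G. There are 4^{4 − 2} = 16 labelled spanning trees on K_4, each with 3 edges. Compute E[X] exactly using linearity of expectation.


K_4 has 4^{4 − 2} = 16 labelled spanning trees.
For each such spanning tree H, let X_H = 1 if all 3 edges of H are present in G. Then P[X_H = 1] = p^{3} = (1/4)^{3} = 1/64.
By linearity of expectation: E[X] = Σ_H E[X_H] = 16 · p^{3} = 16 · 1/64 = 1/4.
Numerically: E[X] ≈ 0.25.

E[X] = 16 · (1/4)^{3} = 1/4 ≈ 0.25.


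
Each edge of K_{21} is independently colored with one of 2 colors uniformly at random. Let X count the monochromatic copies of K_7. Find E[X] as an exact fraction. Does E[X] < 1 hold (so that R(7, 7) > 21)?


E[X] = C(21, 7) · 2^{1 − 21} = 116280 · 2^{−20} = 116280/1048576.
As a reduced fraction: E[X] = 14535/131072 ≈ 0.110893.
Is E[X] < 1? YES.
Since E[X] < 1, there exists a 2-coloring of K_{21} with no monochromatic K_7; hence R(7, 7) > 21.

E[X] = 14535/131072 ≈ 0.110893; E[X] < 1, so R(7, 7) > 21.


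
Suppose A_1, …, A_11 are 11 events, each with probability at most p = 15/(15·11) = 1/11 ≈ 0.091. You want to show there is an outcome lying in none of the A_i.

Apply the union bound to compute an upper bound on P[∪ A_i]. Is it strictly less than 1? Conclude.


Union bound: P[∪_{i=1}^{11} A_i] ≤ Σ_i P[A_i] ≤ 11·p = 11·(1/11) = 1.
Numerically: 1 ≈ 1.000.
Is 1 < 1? NO.
Since the bound 1 is ≥ 1, the union bound is uninformative here; it does NOT by itself certify existence.

11·p = 1 ≈ 1.000; existence NOT certified by the union bound.


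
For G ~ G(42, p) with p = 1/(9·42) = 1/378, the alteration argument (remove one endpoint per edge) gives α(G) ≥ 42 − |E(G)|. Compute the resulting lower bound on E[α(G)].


E[|E(G)|] = C(42, 2)·p = 861 · (1/378) = 41/18.
E[α(G)] ≥ n − E[|E(G)|] = 42 − 41/18 = 715/18.
Numerically: ≈ 39.7222.
(This is only a lower bound; the true E[α(G)] may be larger.)

E[α(G)] ≥ 715/18 ≈ 39.7222.


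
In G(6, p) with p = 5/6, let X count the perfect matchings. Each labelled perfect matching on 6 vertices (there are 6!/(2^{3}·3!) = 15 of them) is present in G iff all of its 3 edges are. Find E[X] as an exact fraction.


K_6 has 6!/(2^{3}·3!) = 15 labelled perfect matchings.
For each such perfect matching H, let X_H = 1 if all 3 edges of H are present in G. Then P[X_H = 1] = p^{3} = (5/6)^{3} = 125/216.
Summing the indicators: E[X] = Σ_H E[X_H] = 15 · p^{3} = 15 · 125/216 = 625/72.
Numerically: E[X] ≈ 8.68056.

E[X] = 15 · (5/6)^{3} = 625/72 ≈ 8.68056.


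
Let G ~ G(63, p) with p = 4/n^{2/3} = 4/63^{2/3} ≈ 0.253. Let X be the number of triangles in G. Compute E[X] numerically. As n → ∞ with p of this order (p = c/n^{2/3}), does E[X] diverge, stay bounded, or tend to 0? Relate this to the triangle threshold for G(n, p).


Number of potential triangles: C(63, 3) = 39711.
Each occurs with probability p³ ≈ (0.253)³ ≈ 1.61250e-02.
By linearity: E[X] = C(63, 3)·p³ ≈ 39711 · 1.61250e-02 ≈ 640.339.
Since α = 2/3 < 1, p = c/n^{2/3} ≫ 1/n is above the triangle threshold p ~ 1/n. Asymptotically E[X] ~ (c³/6)·n^{3(1−α)} = (4³/6)·n^{1} → ∞; triangles are abundant w.h.p.

E[X] ≈ 640.339; in regime p = Θ(1/n^{2/3}) E[X] diverges (above the triangle threshold p ~ 1/n).


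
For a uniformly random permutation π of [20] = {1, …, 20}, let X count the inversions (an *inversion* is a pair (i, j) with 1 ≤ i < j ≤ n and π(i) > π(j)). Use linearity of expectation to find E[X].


Write X = Σ X_I over the C(20, 2) = 190 pairs i < j, with X_I the indicator of one inversion.
There are 190 indicators.
For each fixed pair i < j, the values π(i) and π(j) are two distinct elements of {1, …, 20} in uniformly random order; by symmetry P[π(i) > π(j)] = 1/2.
By linearity: E[X] = 190 · (1/2) = C(20, 2) · (1/2) = 190/2 = 95 ≈ 95.00000.

E[X] = 95 = 95.00000.


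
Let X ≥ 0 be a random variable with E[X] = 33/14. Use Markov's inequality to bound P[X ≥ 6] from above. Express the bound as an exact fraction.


μ = E[X] = 33/14, a = 6.
Markov: P[X ≥ 6] ≤ μ/a = (33/14)/6 = 11/28.
Numerically: ≈ 0.392857.
(Since a = 6 > μ = 2.357143, the bound 11/28 is < 1 and informative.)

P[X ≥ 6] ≤ 11/28 ≈ 0.392857.


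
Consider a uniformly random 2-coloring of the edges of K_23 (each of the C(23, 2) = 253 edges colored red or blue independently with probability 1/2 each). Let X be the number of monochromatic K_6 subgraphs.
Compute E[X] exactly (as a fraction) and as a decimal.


Let X = Σ_S X_S over the C(23, 6) = 100947 subsets S of size 6, where X_S = 1 if the K_6 on S is monochromatic.
For a fixed S, the K_6 on S has C(6, 2) = 15 edges. P[all 15 edges red] = (1/2)^15, and likewise for blue, so P[monochromatic] = 2·(1/2)^15 = 2^{1 − 15} = 1/16384.
By linearity of expectation: E[X] = C(23, 6) · 2^{1 − 15} = 100947 · 1/16384 = 100947/16384.
Numerically: E[X] ≈ 6.161316.

E[X] = C(23,6)·2^(1−C(6,2)) = 100947/16384 ≈ 6.161316.


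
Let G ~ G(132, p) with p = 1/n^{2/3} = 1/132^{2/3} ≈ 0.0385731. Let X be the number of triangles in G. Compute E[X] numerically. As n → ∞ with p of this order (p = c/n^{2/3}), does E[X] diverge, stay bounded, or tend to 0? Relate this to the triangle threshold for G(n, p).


Number of potential triangles: C(132, 3) = 374660.
Each occurs with probability p³ ≈ (0.0385731)³ ≈ 5.73921028e-05.
By linearity: E[X] = C(132, 3)·p³ ≈ 374660 · 5.73921028e-05 ≈ 21.502525.
Since α = 2/3 < 1, p = c/n^{2/3} ≫ 1/n is above the triangle threshold p ~ 1/n. Asymptotically E[X] ~ (c³/6)·n^{3(1−α)} = (1³/6)·n^{1} → ∞; triangles are abundant w.h.p.

E[X] ≈ 21.502525; in regime p = Θ(1/n^{2/3}) E[X] diverges (above the triangle threshold p ~ 1/n).


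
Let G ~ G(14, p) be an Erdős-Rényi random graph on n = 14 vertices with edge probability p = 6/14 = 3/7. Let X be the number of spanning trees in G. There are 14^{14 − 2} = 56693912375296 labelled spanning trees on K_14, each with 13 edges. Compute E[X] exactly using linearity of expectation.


K_14 has 14^{14 − 2} = 56693912375296 labelled spanning trees.
For each such spanning tree H, let X_H = 1 if all 13 edges of H are present in G. Then P[X_H = 1] = p^{13} = (3/7)^{13} = 1594323/96889010407.
Summing the indicators: E[X] = Σ_H E[X_H] = 56693912375296 · p^{13} = 56693912375296 · 1594323/96889010407 = 6530347008/7.
Numerically: E[X] ≈ 9.3291e+08.

E[X] = 56693912375296 · (3/7)^{13} = 6530347008/7 ≈ 9.3291e+08.


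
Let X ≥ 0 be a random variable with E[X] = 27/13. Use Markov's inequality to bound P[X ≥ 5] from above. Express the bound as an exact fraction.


μ = E[X] = 27/13, a = 5.
Markov: P[X ≥ 5] ≤ μ/a = (27/13)/5 = 27/65.
Numerically: ≈ 0.415385.
(Since a = 5 > μ = 2.076923, the bound 27/65 is < 1 and informative.)

P[X ≥ 5] ≤ 27/65 ≈ 0.415385.


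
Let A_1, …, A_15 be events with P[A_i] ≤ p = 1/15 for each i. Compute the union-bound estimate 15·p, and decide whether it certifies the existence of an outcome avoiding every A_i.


Union bound: P[∪_{i=1}^{15} A_i] ≤ Σ_i P[A_i] ≤ 15·p = 15·(1/15) = 1.
Numerically: 1 ≈ 1.000000.
Is 1 < 1? NO.
Since the bound 1 is ≥ 1, the union bound is uninformative here; it does NOT by itself certify existence.

15·p = 1 ≈ 1.000000; existence NOT certified by the union bound.


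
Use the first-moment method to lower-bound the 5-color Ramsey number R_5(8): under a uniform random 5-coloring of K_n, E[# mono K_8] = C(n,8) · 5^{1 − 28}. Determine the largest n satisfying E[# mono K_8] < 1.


We need C(n, 8) · 5^{1 − 28} < 1, i.e. C(n, 8) < 5^{28 − 1} = 7450580596923828125.
Check values of n near the boundary:
  n = 859: C(859, 8) = 7115855595170747139; 7115855595170747139 < 7450580596923828125? YES
  n = 860: C(860, 8) = 7182671140665308145; 7182671140665308145 < 7450580596923828125? YES
  n = 861: C(861, 8) = 7250034996615275865; 7250034996615275865 < 7450580596923828125? YES
  n = 862: C(862, 8) = 7317951015318931845; 7317951015318931845 < 7450580596923828125? YES
  n = 863: C(863, 8) = 7386423071602617757; 7386423071602617757 < 7450580596923828125? YES
  n = 864: C(864, 8) = 7455455062926006708; 7455455062926006708 < 7450580596923828125? NO
The largest n with C(n, 8) < 7450580596923828125 is n = 863 (where E[X] = 7386423071602617757/7450580596923828125 ≈ 0.9913889). Hence R_5(8) > 863, i.e. R_5(8) ≥ 864.

Largest n = 863; hence R_5(8) > 863.


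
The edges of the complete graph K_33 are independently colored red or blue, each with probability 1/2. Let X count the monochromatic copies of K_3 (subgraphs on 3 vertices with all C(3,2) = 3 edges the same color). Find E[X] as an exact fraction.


Let X = Σ_S X_S over the C(33, 3) = 5456 subsets S of size 3, where X_S = 1 if the K_3 on S is monochromatic.
For a fixed S, the K_3 on S has C(3, 2) = 3 edges. P[all 3 edges red] = (1/2)^3, and likewise for blue, so P[monochromatic] = 2·(1/2)^3 = 2^{1 − 3} = 1/4.
Summing: E[X] = C(33, 3) · 2^{1 − 3} = 5456 · 1/4 = 1364.
Numerically: E[X] ≈ 1364.00000.

E[X] = C(33,3)·2^(1−C(3,2)) = 1364 ≈ 1364.00000.


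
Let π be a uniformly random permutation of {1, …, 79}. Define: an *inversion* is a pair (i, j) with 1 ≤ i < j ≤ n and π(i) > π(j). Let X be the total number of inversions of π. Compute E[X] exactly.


Write X = Σ X_I over the C(79, 2) = 3081 pairs i < j, with X_I the indicator of one inversion.
There are 3081 indicators.
For each fixed pair i < j, the values π(i) and π(j) are two distinct elements of {1, …, 79} in uniformly random order; by symmetry P[π(i) > π(j)] = 1/2.
By linearity: E[X] = 3081 · (1/2) = C(79, 2) · (1/2) = 3081/2 = 3081/2 ≈ 1540.5000.

E[X] = 3081/2 = 1540.5000.


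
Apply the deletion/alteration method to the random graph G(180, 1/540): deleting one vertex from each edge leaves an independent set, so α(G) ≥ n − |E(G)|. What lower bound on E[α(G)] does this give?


E[|E(G)|] = C(180, 2)·p = 16110 · (1/540) = 179/6.
E[α(G)] ≥ n − E[|E(G)|] = 180 − 179/6 = 901/6.
Numerically: ≈ 150.1667.
(This is only a lower bound; the true E[α(G)] may be larger.)

E[α(G)] ≥ 901/6 ≈ 150.1667.


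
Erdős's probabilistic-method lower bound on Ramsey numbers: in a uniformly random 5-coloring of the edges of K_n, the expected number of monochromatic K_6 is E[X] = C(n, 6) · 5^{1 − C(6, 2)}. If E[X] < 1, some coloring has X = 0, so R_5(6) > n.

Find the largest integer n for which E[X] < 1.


We need C(n, 6) · 5^{1 − 15} < 1, i.e. C(n, 6) < 5^{15 − 1} = 6103515625.
Check values of n near the boundary:
  n = 127: C(127, 6) = 5169379425; 5169379425 < 6103515625? YES
  n = 128: C(128, 6) = 5423611200; 5423611200 < 6103515625? YES
  n = 129: C(129, 6) = 5688177600; 5688177600 < 6103515625? YES
  n = 130: C(130, 6) = 5963412000; 5963412000 < 6103515625? YES
  n = 131: C(131, 6) = 6249655776; 6249655776 < 6103515625? NO
  n = 132: C(132, 6) = 6547258432; 6547258432 < 6103515625? NO
The largest n with C(n, 6) < 6103515625 is n = 130 (where E[X] = 47707296/48828125 ≈ 0.977). Hence R_5(6) > 130, i.e. R_5(6) ≥ 131.

Largest n = 130; hence R_5(6) > 130.


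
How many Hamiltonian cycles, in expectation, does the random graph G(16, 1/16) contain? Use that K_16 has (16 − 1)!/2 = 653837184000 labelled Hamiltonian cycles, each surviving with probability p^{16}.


K_16 has (16 − 1)!/2 = 653837184000 labelled Hamiltonian cycles.
For each such Hamiltonian cycle H, let X_H = 1 if all 16 edges of H are present in G. Then P[X_H = 1] = p^{16} = (1/16)^{16} = 1/18446744073709551616.
Summing the indicators: E[X] = Σ_H E[X_H] = 653837184000 · p^{16} = 653837184000 · 1/18446744073709551616 = 638512875/18014398509481984.
Numerically: E[X] ≈ 3.544e-08.

E[X] = 653837184000 · (1/16)^{16} = 638512875/18014398509481984 ≈ 3.544e-08.


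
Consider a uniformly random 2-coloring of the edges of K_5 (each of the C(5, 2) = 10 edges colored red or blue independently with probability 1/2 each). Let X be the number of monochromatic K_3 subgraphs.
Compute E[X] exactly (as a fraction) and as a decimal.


Let X = Σ_S X_S over the C(5, 3) = 10 subsets S of size 3, where X_S = 1 if the K_3 on S is monochromatic.
For a fixed S, the K_3 on S has C(3, 2) = 3 edges. P[all 3 edges red] = (1/2)^3, and likewise for blue, so P[monochromatic] = 2·(1/2)^3 = 2^{1 − 3} = 1/4.
Summing: E[X] = C(5, 3) · 2^{1 − 3} = 10 · 1/4 = 5/2.
Numerically: E[X] ≈ 2.50000.

E[X] = C(5,3)·2^(1−C(3,2)) = 5/2 ≈ 2.50000.


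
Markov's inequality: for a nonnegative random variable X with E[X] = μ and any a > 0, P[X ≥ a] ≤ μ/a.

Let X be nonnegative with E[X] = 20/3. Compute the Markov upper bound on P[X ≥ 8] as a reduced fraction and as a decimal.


μ = E[X] = 20/3, a = 8.
Markov: P[X ≥ 8] ≤ μ/a = (20/3)/8 = 5/6.
Numerically: ≈ 0.8333.
(Since a = 8 > μ = 6.6667, the bound 5/6 is < 1 and informative.)

P[X ≥ 8] ≤ 5/6 ≈ 0.8333.


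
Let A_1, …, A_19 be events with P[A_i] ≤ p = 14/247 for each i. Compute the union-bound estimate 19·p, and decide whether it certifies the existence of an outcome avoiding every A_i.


Union bound: P[∪_{i=1}^{19} A_i] ≤ Σ_i P[A_i] ≤ 19·p = 19·(14/247) = 14/13.
Numerically: 14/13 ≈ 1.0769.
Is 14/13 < 1? NO.
Since the bound 14/13 is ≥ 1, the union bound is uninformative here; it does NOT by itself certify existence.

19·p = 14/13 ≈ 1.0769; existence NOT certified by the union bound.


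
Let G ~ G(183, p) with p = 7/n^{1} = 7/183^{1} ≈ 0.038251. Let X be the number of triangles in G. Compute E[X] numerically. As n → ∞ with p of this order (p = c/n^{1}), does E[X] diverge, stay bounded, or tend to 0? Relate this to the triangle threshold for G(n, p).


Number of potential triangles: C(183, 3) = 1004731.
Each occurs with probability p³ ≈ (0.038251)³ ≈ 5.5968137e-05.
By linearity: E[X] = C(183, 3)·p³ ≈ 1004731 · 5.5968137e-05 ≈ 56.23292.
Here α = 1, so p = 7/n is exactly at the triangle threshold p ~ 1/n. Asymptotically E[X] → c³/6 = 7³/6 = 343/6 ≈ 57.16667, a bounded constant. In this regime the triangle count is asymptotically Poisson(c³/6).

E[X] ≈ 56.23292; in regime p = Θ(1/n^{1}) E[X] stays bounded (at the triangle threshold p ~ 1/n).


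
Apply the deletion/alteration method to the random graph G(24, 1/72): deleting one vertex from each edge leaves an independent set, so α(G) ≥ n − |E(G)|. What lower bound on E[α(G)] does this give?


E[|E(G)|] = C(24, 2)·p = 276 · (1/72) = 23/6.
E[α(G)] ≥ n − E[|E(G)|] = 24 − 23/6 = 121/6.
Numerically: ≈ 20.1667.
(This is only a lower bound; the true E[α(G)] may be larger.)

E[α(G)] ≥ 121/6 ≈ 20.1667.


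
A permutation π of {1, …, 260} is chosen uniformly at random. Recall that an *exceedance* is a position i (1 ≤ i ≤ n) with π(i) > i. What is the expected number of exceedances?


Write X = Σ_{i=1}^{260} X_i, where X_i = 1_{π(i) > i}.
For each fixed i, π(i) is uniform over {1, …, 260} (marginal of a uniform permutation), so P[π(i) > i] = (n − i)/n. Summing: Σ_{i=1}^{260} (n − i)/n = (0 + 1 + … + 259)/260 = 260(260 − 1)/(2·260) = (260 − 1)/2.
Hence E[X] = Σ_{i=1}^{260} (260 − i)/260 = 259/2 ≈ 129.5000.

E[X] = 259/2 = 129.5000.


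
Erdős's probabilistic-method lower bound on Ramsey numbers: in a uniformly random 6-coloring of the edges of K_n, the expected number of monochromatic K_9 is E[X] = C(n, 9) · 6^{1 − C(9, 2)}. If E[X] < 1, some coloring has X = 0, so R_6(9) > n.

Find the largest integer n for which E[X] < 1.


We need C(n, 9) · 6^{1 − 36} < 1, i.e. C(n, 9) < 6^{36 − 1} = 1719070799748422591028658176.
Check values of n near the boundary:
  n = 4406: C(4406, 9) = 1710356485221788389505285700; 1710356485221788389505285700 < 1719070799748422591028658176? YES
  n = 4407: C(4407, 9) = 1713856532599459170657070050; 1713856532599459170657070050 < 1719070799748422591028658176? YES
  n = 4408: C(4408, 9) = 1717362945146264156457459600; 1717362945146264156457459600 < 1719070799748422591028658176? YES
  n = 4409: C(4409, 9) = 1720875732988608787686577131; 1720875732988608787686577131 < 1719070799748422591028658176? NO
  n = 4410: C(4410, 9) = 1724394906266704102180823710; 1724394906266704102180823710 < 1719070799748422591028658176? NO
The largest n with C(n, 9) < 1719070799748422591028658176 is n = 4408 (where E[X] = 35778394690547169926197075/35813974994758803979763712 ≈ 0.9990065). Hence R_6(9) > 4408, i.e. R_6(9) ≥ 4409.

Largest n = 4408; hence R_6(9) > 4408.


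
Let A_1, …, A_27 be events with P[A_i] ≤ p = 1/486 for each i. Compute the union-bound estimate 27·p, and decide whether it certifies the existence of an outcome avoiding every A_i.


Union bound: P[∪_{i=1}^{27} A_i] ≤ Σ_i P[A_i] ≤ 27·p = 27·(1/486) = 1/18.
Numerically: 1/18 ≈ 0.0556.
Is 1/18 < 1? YES.
Since P[∪ A_i] ≤ 1/18 < 1, the complement has P[∩ A_i^c] ≥ 1 − 1/18 = 17/18 > 0, so some outcome avoids every A_i.

27·p = 1/18 ≈ 0.0556; existence CERTIFIED by the union bound.


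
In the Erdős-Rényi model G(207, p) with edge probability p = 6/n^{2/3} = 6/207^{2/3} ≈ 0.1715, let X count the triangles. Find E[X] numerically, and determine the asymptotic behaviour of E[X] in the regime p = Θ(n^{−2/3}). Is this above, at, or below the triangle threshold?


Number of potential triangles: C(207, 3) = 1456935.
Each occurs with probability p³ ≈ (0.1715)³ ≈ 5.040958e-03.
By linearity: E[X] = C(207, 3)·p³ ≈ 1456935 · 5.040958e-03 ≈ 7344.3478.
Since α = 2/3 < 1, p = c/n^{2/3} ≫ 1/n is above the triangle threshold p ~ 1/n. Asymptotically E[X] ~ (c³/6)·n^{3(1−α)} = (6³/6)·n^{1} → ∞; triangles are abundant w.h.p.

E[X] ≈ 7344.3478; in regime p = Θ(1/n^{2/3}) E[X] diverges (above the triangle threshold p ~ 1/n).
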